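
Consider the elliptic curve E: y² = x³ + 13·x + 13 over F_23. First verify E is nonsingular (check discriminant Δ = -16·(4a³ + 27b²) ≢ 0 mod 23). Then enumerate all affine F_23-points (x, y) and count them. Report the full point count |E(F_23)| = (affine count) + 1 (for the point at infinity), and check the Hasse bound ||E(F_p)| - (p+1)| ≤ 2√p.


Affine points = {(0, 6), (0, 17), (1, 2), (1, 21), (2, 1), (2, 22), (6, 10), (6, 13), (8, 10), (8, 13), (9, 10), (9, 13), (10, 4), (10, 19), (14, 8), (14, 15), (15, 8), (15, 15), (16, 4), (16, 19), (17, 8), (17, 15), (19, 9), (19, 14), (20, 4), (20, 19), (21, 5), (21, 18)}; affine count = 28; |E(F_23)| = 29.

Discriminant check: Δ ∝ 4a³ + 27b² = 4·13³ + 27·13² = 4·2197 + 27·169 ≡ 11 (mod 23). Nonzero ⇒ E is nonsingular.
For each x ∈ F_23, compute rhs = x³ + 13·x + 13 mod 23, then count y ∈ F_23 with y² ≡ rhs.
  x = 0: rhs = 13, matching y values: 6, 17 (2 points).
  x = 1: rhs = 4, matching y values: 2, 21 (2 points).
  x = 2: rhs = 1, matching y values: 1, 22 (2 points).
  x = 3: rhs = 10, matching y values: none (0 points).
  x = 4: rhs = 14, matching y values: none (0 points).
  x = 5: rhs = 19, matching y values: none (0 points).
  x = 6: rhs = 8, matching y values: 10, 13 (2 points).
  x = 7: rhs = 10, matching y values: none (0 points).
  x = 8: rhs = 8, matching y values: 10, 13 (2 points).
  x = 9: rhs = 8, matching y values: 10, 13 (2 points).
  x = 10: rhs = 16, matching y values: 4, 19 (2 points).
  x = 11: rhs = 15, matching y values: none (0 points).
  x = 12: rhs = 11, matching y values: none (0 points).
  x = 13: rhs = 10, matching y values: none (0 points).
  x = 14: rhs = 18, matching y values: 8, 15 (2 points).
  x = 15: rhs = 18, matching y values: 8, 15 (2 points).
  x = 16: rhs = 16, matching y values: 4, 19 (2 points).
  x = 17: rhs = 18, matching y values: 8, 15 (2 points).
  x = 18: rhs = 7, matching y values: none (0 points).
  x = 19: rhs = 12, matching y values: 9, 14 (2 points).
  x = 20: rhs = 16, matching y values: 4, 19 (2 points).
  x = 21: rhs = 2, matching y values: 5, 18 (2 points).
  x = 22: rhs = 22, matching y values: none (0 points).
Total affine count: 28.
Full point count |E(F_23)| = 28 + 1 = 29.
Hasse bound: |29 − (23+1)| = |5| = 5 ≤ 2√23 ≈ 9.5917 ✓.


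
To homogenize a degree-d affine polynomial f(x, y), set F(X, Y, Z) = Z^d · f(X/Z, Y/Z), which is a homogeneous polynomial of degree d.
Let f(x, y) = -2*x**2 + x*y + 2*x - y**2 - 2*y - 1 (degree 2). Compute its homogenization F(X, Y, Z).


F(X, Y, Z) = -2*X**2 + X*Y + 2*X*Z - Y**2 - 2*Y*Z - Z**2

deg(f) = 2.
Substitute x = X/Z, y = Y/Z into f, then multiply by Z^2.
  monomial -2·x^2·y^0 ↦ -2·X^2·Y^0·Z^0.
  monomial 1·x^1·y^1 ↦ 1·X^1·Y^1·Z^0.
  monomial 2·x^1·y^0 ↦ 2·X^1·Y^0·Z^1.
  monomial -1·x^0·y^2 ↦ -1·X^0·Y^2·Z^0.
  monomial -2·x^0·y^1 ↦ -2·X^0·Y^1·Z^1.
  monomial -1·x^0·y^0 ↦ -1·X^0·Y^0·Z^2.
Collecting: F(X, Y, Z) = -2*X**2 + X*Y + 2*X*Z - Y**2 - 2*Y*Z - Z**2.


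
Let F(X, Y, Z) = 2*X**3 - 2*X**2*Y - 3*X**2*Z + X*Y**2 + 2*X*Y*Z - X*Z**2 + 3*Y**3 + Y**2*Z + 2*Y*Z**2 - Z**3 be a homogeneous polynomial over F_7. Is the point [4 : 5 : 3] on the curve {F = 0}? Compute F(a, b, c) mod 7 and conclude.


F(4,5,3) ≡ 3 (mod 7); P is NOT on the curve.

Evaluate F(4, 5, 3) term-by-term (mod 7).
  2*X**3 ↦ 2·64·1·1 = 128
  -2*X**2*Y ↦ -2·16·5·1 = -160
  -3*X**2*Z ↦ -3·16·1·3 = -144
  X*Y**2 ↦ 1·4·25·1 = 100
  2*X*Y*Z ↦ 2·4·5·3 = 120
  -X*Z**2 ↦ -1·4·1·9 = -36
  3*Y**3 ↦ 3·1·125·1 = 375
  Y**2*Z ↦ 1·1·25·3 = 75
  2*Y*Z**2 ↦ 2·1·5·9 = 90
  -Z**3 ↦ -1·1·1·27 = -27
Sum: F(4, 5, 3) = (128) + (-160) + (-144) + (100) + (120) + (-36) + (375) + (75) + (90) + (-27) = 521.
Reducing mod 7: 521 ≡ 3 (mod 7).
Since F(a, b, c) ≡ 3 ≠ 0 (mod 7), P does NOT lie on the curve.


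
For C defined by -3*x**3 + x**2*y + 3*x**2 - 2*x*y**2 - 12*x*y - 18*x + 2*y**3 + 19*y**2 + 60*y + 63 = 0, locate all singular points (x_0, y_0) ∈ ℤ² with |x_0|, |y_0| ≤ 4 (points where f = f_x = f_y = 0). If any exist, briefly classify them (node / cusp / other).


Singular points: {(0, -3)}; classification: cusp.

Compute partial derivatives:
  f_x = -9*x**2 + 2*x*y + 6*x - 2*y**2 - 12*y - 18.
  f_y = x**2 - 4*x*y - 12*x + 6*y**2 + 38*y + 60.
Scan x_0 ∈ {−4, ..., 4}. For each x_0, f_y(x_0, y) is a polynomial in y; find its integer roots y ∈ {−4, ..., 4}, then test f_x and f at those candidates.
  x = -4: f_y(-4, y) = 6*y**2 + 54*y + 124; no integer root y with |y| ≤ 4.
  x = -3: f_y(-3, y) = 6*y**2 + 50*y + 105; no integer root y with |y| ≤ 4.
  x = -2: f_y(-2, y) = 6*y**2 + 46*y + 88; vanishes at y ∈ {-4}. (-2, -4): f_x = -34 ≠ 0.
  x = -1: f_y(-1, y) = 6*y**2 + 42*y + 73; no integer root y with |y| ≤ 4.
  x = 0: f_y(0, y) = 6*y**2 + 38*y + 60; vanishes at y ∈ {-3}. (0, -3): f_x = 0, f = 0 — SINGULAR.
  x = 1: f_y(1, y) = 6*y**2 + 34*y + 49; no integer root y with |y| ≤ 4.
  x = 2: f_y(2, y) = 6*y**2 + 30*y + 40; no integer root y with |y| ≤ 4.
  x = 3: f_y(3, y) = 6*y**2 + 26*y + 33; no integer root y with |y| ≤ 4.
  x = 4: f_y(4, y) = 6*y**2 + 22*y + 28; no integer root y with |y| ≤ 4.
Only singular point on the grid: (0, -3).
Classify: substitute x = 0 + u, y = -3 + v and expand: f = -3*u**3 + u**2*v - 2*u*v**2 + 2*v**3 + v**2.
No constant or linear terms (consistent with a singular point). Quadratic part: v**2. Cubic part: -3*u**3 + u**2*v - 2*u*v**2 + 2*v**3.
The quadratic part v**2 is a perfect square, so there is a single (double) tangent line v = 0, i.e. y = -3. Restricting the cubic part to that line (v = 0) leaves -3*u**3 ≠ 0, so f is not divisible by v and the branch is v² ≈ 3*u**3 to lowest order — this is a cusp.
Classification: cusp.


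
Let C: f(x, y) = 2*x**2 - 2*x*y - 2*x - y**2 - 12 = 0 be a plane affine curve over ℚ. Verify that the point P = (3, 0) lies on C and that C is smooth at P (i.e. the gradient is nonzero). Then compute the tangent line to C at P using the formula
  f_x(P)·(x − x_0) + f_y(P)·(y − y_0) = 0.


Tangent line at P: 10*x - 6*y - 30 = 0.

Step 1: f(3, 0) = 0, so P lies on C.
Step 2: partial derivatives
  f_x(x, y) = 4*x - 2*y - 2, f_y(x, y) = -2*x - 2*y.
  f_x(P) = 10, f_y(P) = -6 (gradient nonzero, so P is smooth).
Step 3: tangent line at P: 10·(x − 3) + -6·(y − 0) = 0.
Expanding: 10*x - 6*y - 30 = 0.


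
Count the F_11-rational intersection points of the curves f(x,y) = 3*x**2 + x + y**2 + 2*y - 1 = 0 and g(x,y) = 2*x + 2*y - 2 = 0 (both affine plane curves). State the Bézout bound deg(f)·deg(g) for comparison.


Common zeros: ∅; count = 0; Bézout bound = 2.

deg(f) = 2, deg(g) = 1, so Bézout bound = 2.
Scan x ∈ F_11. For each x, list the y ∈ F_11 with f(x, y) ≡ 0 and those with g(x, y) ≡ 0 (mod 11); the common zeros in that column are the intersection.
  x = 0: f ≡ 0 at y ∈ ∅; g ≡ 0 at y ∈ {1}; common: ∅.
  x = 1: f ≡ 0 at y ∈ {2, 7}; g ≡ 0 at y ∈ {0}; common: ∅.
  x = 2: f ≡ 0 at y ∈ ∅; g ≡ 0 at y ∈ {10}; common: ∅.
  x = 3: f ≡ 0 at y ∈ {3, 6}; g ≡ 0 at y ∈ {9}; common: ∅.
  x = 4: f ≡ 0 at y ∈ {3, 6}; g ≡ 0 at y ∈ {8}; common: ∅.
  x = 5: f ≡ 0 at y ∈ ∅; g ≡ 0 at y ∈ {7}; common: ∅.
  x = 6: f ≡ 0 at y ∈ {2, 7}; g ≡ 0 at y ∈ {6}; common: ∅.
  x = 7: f ≡ 0 at y ∈ ∅; g ≡ 0 at y ∈ {5}; common: ∅.
  x = 8: f ≡ 0 at y ∈ {10}; g ≡ 0 at y ∈ {4}; common: ∅.
  x = 9: f ≡ 0 at y ∈ {4, 5}; g ≡ 0 at y ∈ {3}; common: ∅.
  x = 10: f ≡ 0 at y ∈ {10}; g ≡ 0 at y ∈ {2}; common: ∅.
Collecting: common zeros = ∅, so the count is 0.
Comparison with the Bézout bound: 0 ≤ 2 = deg(f)·deg(g), as expected for curves with no common component (the affine F_11-count falls short of the bound because intersections may lie at infinity, over extension fields, or carry multiplicity).


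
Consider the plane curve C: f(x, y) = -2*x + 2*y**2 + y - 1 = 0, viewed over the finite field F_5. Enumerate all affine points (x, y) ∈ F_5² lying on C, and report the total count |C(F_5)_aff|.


Affine F_5-points: {(0, 3), (0, 4), (1, 1), (2, 0), (2, 2)}; count = 5.

For each of the 25 pairs (x, y) ∈ F_5², evaluate f(x, y) mod 5. Record the zeros.
  x = 0: [0↦4, 1↦2, 2↦4, 3↦0, 4↦0]  zeros at y ∈ {3, 4}
  x = 1: [0↦2, 1↦0, 2↦2, 3↦3, 4↦3]  zeros at y ∈ {1}
  x = 2: [0↦0, 1↦3, 2↦0, 3↦1, 4↦1]  zeros at y ∈ {0, 2}
  x = 3: [0↦3, 1↦1, 2↦3, 3↦4, 4↦4]  zeros at y ∈ ∅
  x = 4: [0↦1, 1↦4, 2↦1, 3↦2, 4↦2]  zeros at y ∈ ∅
Collecting zeros: affine points = {(0, 3), (0, 4), (1, 1), (2, 0), (2, 2)}.
Total count |C(F_5)_aff| = 5.


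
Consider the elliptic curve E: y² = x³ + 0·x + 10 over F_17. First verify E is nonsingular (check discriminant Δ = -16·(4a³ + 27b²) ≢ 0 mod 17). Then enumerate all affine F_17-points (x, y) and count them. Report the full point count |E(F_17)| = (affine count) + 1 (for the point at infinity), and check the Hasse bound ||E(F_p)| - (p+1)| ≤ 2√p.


Affine points = {(2, 1), (2, 16), (5, 4), (5, 13), (7, 8), (7, 9), (9, 5), (9, 12), (11, 7), (11, 10), (12, 2), (12, 15), (14, 0), (15, 6), (15, 11), (16, 3), (16, 14)}; affine count = 17; |E(F_17)| = 18.

Discriminant check: Δ ∝ 4a³ + 27b² = 4·0³ + 27·10² = 4·0 + 27·100 ≡ 14 (mod 17). Nonzero ⇒ E is nonsingular.
For each x ∈ F_17, compute rhs = x³ + 0·x + 10 mod 17, then count y ∈ F_17 with y² ≡ rhs.
  x = 0: rhs = 10, matching y values: none (0 points).
  x = 1: rhs = 11, matching y values: none (0 points).
  x = 2: rhs = 1, matching y values: 1, 16 (2 points).
  x = 3: rhs = 3, matching y values: none (0 points).
  x = 4: rhs = 6, matching y values: none (0 points).
  x = 5: rhs = 16, matching y values: 4, 13 (2 points).
  x = 6: rhs = 5, matching y values: none (0 points).
  x = 7: rhs = 13, matching y values: 8, 9 (2 points).
  x = 8: rhs = 12, matching y values: none (0 points).
  x = 9: rhs = 8, matching y values: 5, 12 (2 points).
  x = 10: rhs = 7, matching y values: none (0 points).
  x = 11: rhs = 15, matching y values: 7, 10 (2 points).
  x = 12: rhs = 4, matching y values: 2, 15 (2 points).
  x = 13: rhs = 14, matching y values: none (0 points).
  x = 14: rhs = 0, matching y values: 0 (1 points).
  x = 15: rhs = 2, matching y values: 6, 11 (2 points).
  x = 16: rhs = 9, matching y values: 3, 14 (2 points).
Total affine count: 17.
Full point count |E(F_17)| = 17 + 1 = 18.
Hasse bound: |18 − (17+1)| = |0| = 0 ≤ 2√17 ≈ 8.2462 ✓.


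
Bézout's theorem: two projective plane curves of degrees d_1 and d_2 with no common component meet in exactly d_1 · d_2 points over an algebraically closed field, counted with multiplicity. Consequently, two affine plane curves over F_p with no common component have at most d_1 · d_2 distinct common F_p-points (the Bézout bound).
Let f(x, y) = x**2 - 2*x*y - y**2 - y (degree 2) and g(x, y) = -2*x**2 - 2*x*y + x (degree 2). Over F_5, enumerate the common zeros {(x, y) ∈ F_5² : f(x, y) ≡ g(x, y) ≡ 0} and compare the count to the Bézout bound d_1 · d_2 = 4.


Common zeros: {(0, 0), (0, 4)}; count = 2; Bézout bound = 4.

deg(f) = 2, deg(g) = 2, so Bézout bound = 4.
Scan x ∈ F_5. For each x, list the y ∈ F_5 with f(x, y) ≡ 0 and those with g(x, y) ≡ 0 (mod 5); the common zeros in that column are the intersection.
  x = 0: f ≡ 0 at y ∈ {0, 4}; g ≡ 0 at y ∈ {0, 1, 2, 3, 4}; common: {0, 4}.
  x = 1: f ≡ 0 at y ∈ ∅; g ≡ 0 at y ∈ {2}; common: ∅.
  x = 2: f ≡ 0 at y ∈ {2, 3}; g ≡ 0 at y ∈ {1}; common: ∅.
  x = 3: f ≡ 0 at y ∈ {4}; g ≡ 0 at y ∈ {0}; common: ∅.
  x = 4: f ≡ 0 at y ∈ {3}; g ≡ 0 at y ∈ {4}; common: ∅.
Collecting: common zeros = {(0, 0), (0, 4)}, so the count is 2.
Comparison with the Bézout bound: 2 ≤ 4 = deg(f)·deg(g), as expected for curves with no common component (the affine F_5-count falls short of the bound because intersections may lie at infinity, over extension fields, or carry multiplicity).


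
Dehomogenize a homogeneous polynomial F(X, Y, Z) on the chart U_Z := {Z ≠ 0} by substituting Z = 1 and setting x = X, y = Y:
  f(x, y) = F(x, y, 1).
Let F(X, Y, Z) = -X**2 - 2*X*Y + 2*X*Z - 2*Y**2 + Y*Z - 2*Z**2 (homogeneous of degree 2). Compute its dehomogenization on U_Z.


f(x, y) = -x**2 - 2*x*y + 2*x - 2*y**2 + y - 2

On U_Z we set Z = 1. Each monomial c·X^i·Y^j·Z^k in F becomes c·x^i·y^j·1^k = c·x^i·y^j.
Substituting Z = 1: F(X, Y, 1) = -x**2 - 2*x*y + 2*x - 2*y**2 + y - 2.
Note: deg(f) ≤ deg(F) = 2; strict inequality happens when F is divisible by Z (lost terms).


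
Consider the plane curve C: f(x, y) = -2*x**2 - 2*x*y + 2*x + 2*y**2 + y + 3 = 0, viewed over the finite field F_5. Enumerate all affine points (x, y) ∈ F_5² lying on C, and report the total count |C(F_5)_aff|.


Affine F_5-points: ∅; count = 0.

For each of the 25 pairs (x, y) ∈ F_5², evaluate f(x, y) mod 5. Record the zeros.
  x = 0: [0↦3, 1↦1, 2↦3, 3↦4, 4↦4]  zeros at y ∈ ∅
  x = 1: [0↦3, 1↦4, 2↦4, 3↦3, 4↦1]  zeros at y ∈ ∅
  x = 2: [0↦4, 1↦3, 2↦1, 3↦3, 4↦4]  zeros at y ∈ ∅
  x = 3: [0↦1, 1↦3, 2↦4, 3↦4, 4↦3]  zeros at y ∈ ∅
  x = 4: [0↦4, 1↦4, 2↦3, 3↦1, 4↦3]  zeros at y ∈ ∅
Collecting zeros: affine points = ∅.
Total count |C(F_5)_aff| = 0.


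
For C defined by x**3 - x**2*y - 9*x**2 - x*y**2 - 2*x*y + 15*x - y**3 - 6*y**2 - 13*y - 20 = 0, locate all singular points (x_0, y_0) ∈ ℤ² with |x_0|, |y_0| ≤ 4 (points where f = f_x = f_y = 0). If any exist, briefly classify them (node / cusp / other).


Singular points: {(2, -3)}; classification: cusp.

Compute partial derivatives:
  f_x = 3*x**2 - 2*x*y - 18*x - y**2 - 2*y + 15.
  f_y = -x**2 - 2*x*y - 2*x - 3*y**2 - 12*y - 13.
Scan x_0 ∈ {−4, ..., 4}. For each x_0, f_y(x_0, y) is a polynomial in y; find its integer roots y ∈ {−4, ..., 4}, then test f_x and f at those candidates.
  x = -4: f_y(-4, y) = -3*y**2 - 4*y - 21; no integer root y with |y| ≤ 4.
  x = -3: f_y(-3, y) = -3*y**2 - 6*y - 16; no integer root y with |y| ≤ 4.
  x = -2: f_y(-2, y) = -3*y**2 - 8*y - 13; no integer root y with |y| ≤ 4.
  x = -1: f_y(-1, y) = -3*y**2 - 10*y - 12; no integer root y with |y| ≤ 4.
  x = 0: f_y(0, y) = -3*y**2 - 12*y - 13; no integer root y with |y| ≤ 4.
  x = 1: f_y(1, y) = -3*y**2 - 14*y - 16; vanishes at y ∈ {-2}. (1, -2): f_x = 4 ≠ 0.
  x = 2: f_y(2, y) = -3*y**2 - 16*y - 21; vanishes at y ∈ {-3}. (2, -3): f_x = 0, f = 0 — SINGULAR.
  x = 3: f_y(3, y) = -3*y**2 - 18*y - 28; no integer root y with |y| ≤ 4.
  x = 4: f_y(4, y) = -3*y**2 - 20*y - 37; no integer root y with |y| ≤ 4.
Only singular point on the grid: (2, -3).
Classify: substitute x = 2 + u, y = -3 + v and expand: f = u**3 - u**2*v - u*v**2 - v**3 + v**2.
No constant or linear terms (consistent with a singular point). Quadratic part: v**2. Cubic part: u**3 - u**2*v - u*v**2 - v**3.
The quadratic part v**2 is a perfect square, so there is a single (double) tangent line v = 0, i.e. y = -3. Restricting the cubic part to that line (v = 0) leaves u**3 ≠ 0, so f is not divisible by v and the branch is v² ≈ -u**3 to lowest order — this is a cusp.
Classification: cusp.


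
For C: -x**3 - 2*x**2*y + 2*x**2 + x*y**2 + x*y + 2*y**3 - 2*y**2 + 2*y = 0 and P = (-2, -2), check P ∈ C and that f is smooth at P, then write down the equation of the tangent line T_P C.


Tangent line at P: -34*x + 32*y - 4 = 0.

Step 1: f(-2, -2) = 0, so P lies on C.
Step 2: partial derivatives
  f_x(x, y) = -3*x**2 - 4*x*y + 4*x + y**2 + y, f_y(x, y) = -2*x**2 + 2*x*y + x + 6*y**2 - 4*y + 2.
  f_x(P) = -34, f_y(P) = 32 (gradient nonzero, so P is smooth).
Step 3: tangent line at P: -34·(x − -2) + 32·(y − -2) = 0.
Expanding: -34*x + 32*y - 4 = 0.


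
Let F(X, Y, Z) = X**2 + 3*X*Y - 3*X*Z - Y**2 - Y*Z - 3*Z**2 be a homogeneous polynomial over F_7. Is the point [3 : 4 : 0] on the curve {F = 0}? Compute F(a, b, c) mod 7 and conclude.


F(3,4,0) ≡ 1 (mod 7); P is NOT on the curve.

Evaluate F(3, 4, 0) term-by-term (mod 7).
  X**2 ↦ 1·9·1·1 = 9
  3*X*Y ↦ 3·3·4·1 = 36
  -3*X*Z ↦ -3·3·1·0 = 0
  -Y**2 ↦ -1·1·16·1 = -16
  -Y*Z ↦ -1·1·4·0 = 0
  -3*Z**2 ↦ -3·1·1·0 = 0
Sum: F(3, 4, 0) = (9) + (36) + (0) + (-16) + (0) + (0) = 29.
Reducing mod 7: 29 ≡ 1 (mod 7).
Since F(a, b, c) ≡ 1 ≠ 0 (mod 7), P does NOT lie on the curve.


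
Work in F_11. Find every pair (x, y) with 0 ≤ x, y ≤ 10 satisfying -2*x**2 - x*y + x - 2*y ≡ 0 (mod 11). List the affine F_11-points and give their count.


Affine F_11-points: {(0, 0), (1, 7), (2, 4), (3, 8), (4, 10), (5, 3), (6, 0), (7, 7), (8, 10), (10, 8)}; count = 10.

For each of the 121 pairs (x, y) ∈ F_11², evaluate f(x, y) mod 11. Record the zeros.
  x = 0: [0↦0, 1↦9, 2↦7, 3↦5, 4↦3, 5↦1, 6↦10, 7↦8, 8↦6, 9↦4, 10↦2]  zeros at y ∈ {0}
  x = 1: [0↦10, 1↦7, 2↦4, 3↦1, 4↦9, 5↦6, 6↦3, 7↦0, 8↦8, 9↦5, 10↦2]  zeros at y ∈ {7}
  x = 2: [0↦5, 1↦1, 2↦8, 3↦4, 4↦0, 5↦7, 6↦3, 7↦10, 8↦6, 9↦2, 10↦9]  zeros at y ∈ {4}
  x = 3: [0↦7, 1↦2, 2↦8, 3↦3, 4↦9, 5↦4, 6↦10, 7↦5, 8↦0, 9↦6, 10↦1]  zeros at y ∈ {8}
  x = 4: [0↦5, 1↦10, 2↦4, 3↦9, 4↦3, 5↦8, 6↦2, 7↦7, 8↦1, 9↦6, 10↦0]  zeros at y ∈ {10}
  x = 5: [0↦10, 1↦3, 2↦7, 3↦0, 4↦4, 5↦8, 6↦1, 7↦5, 8↦9, 9↦2, 10↦6]  zeros at y ∈ {3}
  x = 6: [0↦0, 1↦3, 2↦6, 3↦9, 4↦1, 5↦4, 6↦7, 7↦10, 8↦2, 9↦5, 10↦8]  zeros at y ∈ {0}
  x = 7: [0↦8, 1↦10, 2↦1, 3↦3, 4↦5, 5↦7, 6↦9, 7↦0, 8↦2, 9↦4, 10↦6]  zeros at y ∈ {7}
  x = 8: [0↦1, 1↦2, 2↦3, 3↦4, 4↦5, 5↦6, 6↦7, 7↦8, 8↦9, 9↦10, 10↦0]  zeros at y ∈ {10}
  x = 9: [0↦1, 1↦1, 2↦1, 3↦1, 4↦1, 5↦1, 6↦1, 7↦1, 8↦1, 9↦1, 10↦1]  zeros at y ∈ ∅
  x = 10: [0↦8, 1↦7, 2↦6, 3↦5, 4↦4, 5↦3, 6↦2, 7↦1, 8↦0, 9↦10, 10↦9]  zeros at y ∈ {8}
Collecting zeros: affine points = {(0, 0), (1, 7), (2, 4), (3, 8), (4, 10), (5, 3), (6, 0), (7, 7), (8, 10), (10, 8)}.
Total count |C(F_11)_aff| = 10.


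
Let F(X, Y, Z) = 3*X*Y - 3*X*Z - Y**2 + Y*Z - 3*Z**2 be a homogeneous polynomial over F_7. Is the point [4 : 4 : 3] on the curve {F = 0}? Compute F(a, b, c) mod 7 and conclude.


F(4,4,3) ≡ 2 (mod 7); P is NOT on the curve.

Evaluate F(4, 4, 3) term-by-term (mod 7).
  3*X*Y ↦ 3·4·4·1 = 48
  -3*X*Z ↦ -3·4·1·3 = -36
  -Y**2 ↦ -1·1·16·1 = -16
  Y*Z ↦ 1·1·4·3 = 12
  -3*Z**2 ↦ -3·1·1·9 = -27
Sum: F(4, 4, 3) = (48) + (-36) + (-16) + (12) + (-27) = -19.
Reducing mod 7: -19 ≡ 2 (mod 7).
Since F(a, b, c) ≡ 2 ≠ 0 (mod 7), P does NOT lie on the curve.


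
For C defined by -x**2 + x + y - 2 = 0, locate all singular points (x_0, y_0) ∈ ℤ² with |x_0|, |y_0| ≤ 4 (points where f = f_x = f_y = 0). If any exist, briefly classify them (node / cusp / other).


No singular points in the scanned grid; C is smooth there.

Compute partial derivatives:
  f_x = 1 - 2*x.
  f_y = 1.
f_y = 1 is a nonzero constant, so f_y never vanishes: no point (x, y) can satisfy f = f_x = f_y = 0. In particular no (x, y) ∈ {−4, ..., 4}² is singular; the curve is smooth.


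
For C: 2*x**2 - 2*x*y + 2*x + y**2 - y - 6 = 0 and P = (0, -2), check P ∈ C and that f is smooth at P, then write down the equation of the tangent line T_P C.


Tangent line at P: 6*x - 5*y - 10 = 0.

Step 1: f(0, -2) = 0, so P lies on C.
Step 2: partial derivatives
  f_x(x, y) = 4*x - 2*y + 2, f_y(x, y) = -2*x + 2*y - 1.
  f_x(P) = 6, f_y(P) = -5 (gradient nonzero, so P is smooth).
Step 3: tangent line at P: 6·(x − 0) + -5·(y − -2) = 0.
Expanding: 6*x - 5*y - 10 = 0.


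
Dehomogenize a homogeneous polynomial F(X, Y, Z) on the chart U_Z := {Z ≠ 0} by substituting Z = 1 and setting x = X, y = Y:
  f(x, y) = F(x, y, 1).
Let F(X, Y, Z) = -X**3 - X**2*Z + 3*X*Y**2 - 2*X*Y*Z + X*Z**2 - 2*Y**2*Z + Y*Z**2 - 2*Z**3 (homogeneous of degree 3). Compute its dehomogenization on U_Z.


f(x, y) = -x**3 - x**2 + 3*x*y**2 - 2*x*y + x - 2*y**2 + y - 2

On U_Z we set Z = 1. Each monomial c·X^i·Y^j·Z^k in F becomes c·x^i·y^j·1^k = c·x^i·y^j.
Substituting Z = 1: F(X, Y, 1) = -x**3 - x**2 + 3*x*y**2 - 2*x*y + x - 2*y**2 + y - 2.
Note: deg(f) ≤ deg(F) = 3; strict inequality happens when F is divisible by Z (lost terms).


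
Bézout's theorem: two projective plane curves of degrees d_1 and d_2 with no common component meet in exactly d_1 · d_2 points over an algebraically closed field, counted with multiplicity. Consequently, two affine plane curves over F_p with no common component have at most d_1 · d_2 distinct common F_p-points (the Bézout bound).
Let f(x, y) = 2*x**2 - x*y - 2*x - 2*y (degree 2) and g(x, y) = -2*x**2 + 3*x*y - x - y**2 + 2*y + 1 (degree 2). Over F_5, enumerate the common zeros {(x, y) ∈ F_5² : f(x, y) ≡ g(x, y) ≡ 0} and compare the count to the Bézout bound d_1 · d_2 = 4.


Common zeros: {(4, 4)}; count = 1; Bézout bound = 4.

deg(f) = 2, deg(g) = 2, so Bézout bound = 4.
Scan x ∈ F_5. For each x, list the y ∈ F_5 with f(x, y) ≡ 0 and those with g(x, y) ≡ 0 (mod 5); the common zeros in that column are the intersection.
  x = 0: f ≡ 0 at y ∈ {0}; g ≡ 0 at y ∈ ∅; common: ∅.
  x = 1: f ≡ 0 at y ∈ {0}; g ≡ 0 at y ∈ ∅; common: ∅.
  x = 2: f ≡ 0 at y ∈ {1}; g ≡ 0 at y ∈ ∅; common: ∅.
  x = 3: f ≡ 0 at y ∈ ∅; g ≡ 0 at y ∈ {0, 1}; common: ∅.
  x = 4: f ≡ 0 at y ∈ {4}; g ≡ 0 at y ∈ {0, 4}; common: {4}.
Collecting: common zeros = {(4, 4)}, so the count is 1.
Comparison with the Bézout bound: 1 ≤ 4 = deg(f)·deg(g), as expected for curves with no common component (the affine F_5-count falls short of the bound because intersections may lie at infinity, over extension fields, or carry multiplicity).


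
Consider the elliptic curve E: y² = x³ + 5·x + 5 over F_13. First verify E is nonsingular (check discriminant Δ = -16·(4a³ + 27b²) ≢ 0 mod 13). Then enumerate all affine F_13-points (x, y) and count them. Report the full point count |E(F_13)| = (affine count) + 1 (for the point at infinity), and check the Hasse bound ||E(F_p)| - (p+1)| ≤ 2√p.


Affine points = {(2, 6), (2, 7), (5, 5), (5, 8), (6, 2), (6, 11), (9, 5), (9, 8), (11, 0), (12, 5), (12, 8)}; affine count = 11; |E(F_13)| = 12.

Discriminant check: Δ ∝ 4a³ + 27b² = 4·5³ + 27·5² = 4·125 + 27·25 ≡ 5 (mod 13). Nonzero ⇒ E is nonsingular.
For each x ∈ F_13, compute rhs = x³ + 5·x + 5 mod 13, then count y ∈ F_13 with y² ≡ rhs.
  x = 0: rhs = 5, matching y values: none (0 points).
  x = 1: rhs = 11, matching y values: none (0 points).
  x = 2: rhs = 10, matching y values: 6, 7 (2 points).
  x = 3: rhs = 8, matching y values: none (0 points).
  x = 4: rhs = 11, matching y values: none (0 points).
  x = 5: rhs = 12, matching y values: 5, 8 (2 points).
  x = 6: rhs = 4, matching y values: 2, 11 (2 points).
  x = 7: rhs = 6, matching y values: none (0 points).
  x = 8: rhs = 11, matching y values: none (0 points).
  x = 9: rhs = 12, matching y values: 5, 8 (2 points).
  x = 10: rhs = 2, matching y values: none (0 points).
  x = 11: rhs = 0, matching y values: 0 (1 points).
  x = 12: rhs = 12, matching y values: 5, 8 (2 points).
Total affine count: 11.
Full point count |E(F_13)| = 11 + 1 = 12.
Hasse bound: |12 − (13+1)| = |-2| = 2 ≤ 2√13 ≈ 7.2111 ✓.


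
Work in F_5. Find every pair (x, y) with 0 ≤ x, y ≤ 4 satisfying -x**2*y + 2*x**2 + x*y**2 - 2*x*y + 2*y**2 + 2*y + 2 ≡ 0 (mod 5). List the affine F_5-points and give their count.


Affine F_5-points: {(2, 0), (2, 4), (3, 0)}; count = 3.

For each of the 25 pairs (x, y) ∈ F_5², evaluate f(x, y) mod 5. Record the zeros.
  x = 0: [0↦2, 1↦1, 2↦4, 3↦1, 4↦2]  zeros at y ∈ ∅
  x = 1: [0↦4, 1↦1, 2↦4, 3↦3, 4↦3]  zeros at y ∈ ∅
  x = 2: [0↦0, 1↦3, 2↦4, 3↦3, 4↦0]  zeros at y ∈ {0, 4}
  x = 3: [0↦0, 1↦2, 2↦4, 3↦1, 4↦3]  zeros at y ∈ {0}
  x = 4: [0↦4, 1↦3, 2↦4, 3↦2, 4↦2]  zeros at y ∈ ∅
Collecting zeros: affine points = {(2, 0), (2, 4), (3, 0)}.
Total count |C(F_5)_aff| = 3.


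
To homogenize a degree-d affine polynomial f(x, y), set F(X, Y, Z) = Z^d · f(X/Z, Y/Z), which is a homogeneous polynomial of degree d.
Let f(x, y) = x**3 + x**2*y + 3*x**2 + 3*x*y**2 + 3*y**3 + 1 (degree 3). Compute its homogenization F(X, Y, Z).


F(X, Y, Z) = X**3 + X**2*Y + 3*X**2*Z + 3*X*Y**2 + 3*Y**3 + Z**3

deg(f) = 3.
Substitute x = X/Z, y = Y/Z into f, then multiply by Z^3.
  monomial 1·x^3·y^0 ↦ 1·X^3·Y^0·Z^0.
  monomial 1·x^2·y^1 ↦ 1·X^2·Y^1·Z^0.
  monomial 3·x^2·y^0 ↦ 3·X^2·Y^0·Z^1.
  monomial 3·x^1·y^2 ↦ 3·X^1·Y^2·Z^0.
  monomial 3·x^0·y^3 ↦ 3·X^0·Y^3·Z^0.
  monomial 1·x^0·y^0 ↦ 1·X^0·Y^0·Z^3.
Collecting: F(X, Y, Z) = X**3 + X**2*Y + 3*X**2*Z + 3*X*Y**2 + 3*Y**3 + Z**3.


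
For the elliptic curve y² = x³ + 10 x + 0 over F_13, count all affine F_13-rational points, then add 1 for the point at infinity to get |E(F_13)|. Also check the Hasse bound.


Affine points = {(0, 0), (4, 0), (6, 4), (6, 9), (7, 6), (7, 7), (9, 0)}; affine count = 7; |E(F_13)| = 8.

Discriminant check: Δ ∝ 4a³ + 27b² = 4·10³ + 27·0² = 4·1000 + 27·0 ≡ 9 (mod 13). Nonzero ⇒ E is nonsingular.
For each x ∈ F_13, compute rhs = x³ + 10·x + 0 mod 13, then count y ∈ F_13 with y² ≡ rhs.
  x = 0: rhs = 0, matching y values: 0 (1 points).
  x = 1: rhs = 11, matching y values: none (0 points).
  x = 2: rhs = 2, matching y values: none (0 points).
  x = 3: rhs = 5, matching y values: none (0 points).
  x = 4: rhs = 0, matching y values: 0 (1 points).
  x = 5: rhs = 6, matching y values: none (0 points).
  x = 6: rhs = 3, matching y values: 4, 9 (2 points).
  x = 7: rhs = 10, matching y values: 6, 7 (2 points).
  x = 8: rhs = 7, matching y values: none (0 points).
  x = 9: rhs = 0, matching y values: 0 (1 points).
  x = 10: rhs = 8, matching y values: none (0 points).
  x = 11: rhs = 11, matching y values: none (0 points).
  x = 12: rhs = 2, matching y values: none (0 points).
Total affine count: 7.
Full point count |E(F_13)| = 7 + 1 = 8.
Hasse bound: |8 − (13+1)| = |-6| = 6 ≤ 2√13 ≈ 7.2111 ✓.


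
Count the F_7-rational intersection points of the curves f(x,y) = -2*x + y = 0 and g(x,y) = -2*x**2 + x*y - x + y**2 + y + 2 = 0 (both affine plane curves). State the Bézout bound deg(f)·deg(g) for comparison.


Common zeros: {(1, 2), (4, 1)}; count = 2; Bézout bound = 2.

deg(f) = 1, deg(g) = 2, so Bézout bound = 2.
Scan x ∈ F_7. For each x, list the y ∈ F_7 with f(x, y) ≡ 0 and those with g(x, y) ≡ 0 (mod 7); the common zeros in that column are the intersection.
  x = 0: f ≡ 0 at y ∈ {0}; g ≡ 0 at y ∈ {3}; common: ∅.
  x = 1: f ≡ 0 at y ∈ {2}; g ≡ 0 at y ∈ {2, 3}; common: {2}.
  x = 2: f ≡ 0 at y ∈ {4}; g ≡ 0 at y ∈ ∅; common: ∅.
  x = 3: f ≡ 0 at y ∈ {6}; g ≡ 0 at y ∈ {1, 2}; common: ∅.
  x = 4: f ≡ 0 at y ∈ {1}; g ≡ 0 at y ∈ {1}; common: {1}.
  x = 5: f ≡ 0 at y ∈ {3}; g ≡ 0 at y ∈ ∅; common: ∅.
  x = 6: f ≡ 0 at y ∈ {5}; g ≡ 0 at y ∈ ∅; common: ∅.
Collecting: common zeros = {(1, 2), (4, 1)}, so the count is 2.
Comparison with the Bézout bound: 2 ≤ 2 = deg(f)·deg(g), as expected for curves with no common component (the bound is attained).


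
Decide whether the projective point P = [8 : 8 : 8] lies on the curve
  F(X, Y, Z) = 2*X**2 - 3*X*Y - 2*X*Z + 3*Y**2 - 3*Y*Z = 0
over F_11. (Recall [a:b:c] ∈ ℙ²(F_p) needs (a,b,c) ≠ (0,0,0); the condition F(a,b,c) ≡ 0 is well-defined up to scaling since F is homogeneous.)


F(8,8,8) ≡ 6 (mod 11); P is NOT on the curve.

Evaluate F(8, 8, 8) term-by-term (mod 11).
  2*X**2 ↦ 2·64·1·1 = 128
  -3*X*Y ↦ -3·8·8·1 = -192
  -2*X*Z ↦ -2·8·1·8 = -128
  3*Y**2 ↦ 3·1·64·1 = 192
  -3*Y*Z ↦ -3·1·8·8 = -192
Sum: F(8, 8, 8) = (128) + (-192) + (-128) + (192) + (-192) = -192.
Reducing mod 11: -192 ≡ 6 (mod 11).
Since F(a, b, c) ≡ 6 ≠ 0 (mod 11), P does NOT lie on the curve.


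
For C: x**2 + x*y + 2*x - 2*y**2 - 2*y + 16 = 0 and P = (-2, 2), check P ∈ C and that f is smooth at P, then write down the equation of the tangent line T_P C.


Tangent line at P: 24 - 12*y = 0.

Step 1: f(-2, 2) = 0, so P lies on C.
Step 2: partial derivatives
  f_x(x, y) = 2*x + y + 2, f_y(x, y) = x - 4*y - 2.
  f_x(P) = 0, f_y(P) = -12 (gradient nonzero, so P is smooth).
Step 3: tangent line at P: 0·(x − -2) + -12·(y − 2) = 0.
Expanding: 24 - 12*y = 0.


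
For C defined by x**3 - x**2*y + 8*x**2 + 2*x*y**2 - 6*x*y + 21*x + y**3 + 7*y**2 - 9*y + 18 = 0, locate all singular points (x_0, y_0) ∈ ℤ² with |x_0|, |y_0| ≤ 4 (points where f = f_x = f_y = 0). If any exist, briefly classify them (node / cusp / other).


Singular points: {(-3, 0)}; classification: node.

Compute partial derivatives:
  f_x = 3*x**2 - 2*x*y + 16*x + 2*y**2 - 6*y + 21.
  f_y = -x**2 + 4*x*y - 6*x + 3*y**2 + 14*y - 9.
Scan x_0 ∈ {−4, ..., 4}. For each x_0, f_y(x_0, y) is a polynomial in y; find its integer roots y ∈ {−4, ..., 4}, then test f_x and f at those candidates.
  x = -4: f_y(-4, y) = 3*y**2 - 2*y - 1; vanishes at y ∈ {1}. (-4, 1): f_x = 9 ≠ 0.
  x = -3: f_y(-3, y) = 3*y**2 + 2*y; vanishes at y ∈ {0}. (-3, 0): f_x = 0, f = 0 — SINGULAR.
  x = -2: f_y(-2, y) = 3*y**2 + 6*y - 1; no integer root y with |y| ≤ 4.
  x = -1: f_y(-1, y) = 3*y**2 + 10*y - 4; no integer root y with |y| ≤ 4.
  x = 0: f_y(0, y) = 3*y**2 + 14*y - 9; no integer root y with |y| ≤ 4.
  x = 1: f_y(1, y) = 3*y**2 + 18*y - 16; no integer root y with |y| ≤ 4.
  x = 2: f_y(2, y) = 3*y**2 + 22*y - 25; vanishes at y ∈ {1}. (2, 1): f_x = 57 ≠ 0.
  x = 3: f_y(3, y) = 3*y**2 + 26*y - 36; no integer root y with |y| ≤ 4.
  x = 4: f_y(4, y) = 3*y**2 + 30*y - 49; no integer root y with |y| ≤ 4.
Only singular point on the grid: (-3, 0).
Classify: substitute x = -3 + u, y = 0 + v and expand: f = u**3 - u**2*v - u**2 + 2*u*v**2 + v**3 + v**2.
No constant or linear terms (consistent with a singular point). Quadratic part: -u**2 + v**2. Cubic part: u**3 - u**2*v + 2*u*v**2 + v**3.
The quadratic part v**2 - u**2 = (v − u)(v + u) splits into two distinct linear factors, so there are two distinct tangent lines y − 0 = ±(x − -3) — this is a node (ordinary double point).
Classification: node.


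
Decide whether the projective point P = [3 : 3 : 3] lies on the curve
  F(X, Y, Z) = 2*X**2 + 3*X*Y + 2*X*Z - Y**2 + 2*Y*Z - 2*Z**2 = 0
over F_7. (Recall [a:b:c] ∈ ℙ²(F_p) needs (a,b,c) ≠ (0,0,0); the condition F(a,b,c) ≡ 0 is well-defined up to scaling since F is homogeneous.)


F(3,3,3) ≡ 5 (mod 7); P is NOT on the curve.

Evaluate F(3, 3, 3) term-by-term (mod 7).
  2*X**2 ↦ 2·9·1·1 = 18
  3*X*Y ↦ 3·3·3·1 = 27
  2*X*Z ↦ 2·3·1·3 = 18
  -Y**2 ↦ -1·1·9·1 = -9
  2*Y*Z ↦ 2·1·3·3 = 18
  -2*Z**2 ↦ -2·1·1·9 = -18
Sum: F(3, 3, 3) = (18) + (27) + (18) + (-9) + (18) + (-18) = 54.
Reducing mod 7: 54 ≡ 5 (mod 7).
Since F(a, b, c) ≡ 5 ≠ 0 (mod 7), P does NOT lie on the curve.


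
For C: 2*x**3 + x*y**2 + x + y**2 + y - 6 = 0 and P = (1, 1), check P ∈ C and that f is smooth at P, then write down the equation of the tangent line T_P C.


Tangent line at P: 8*x + 5*y - 13 = 0.

Step 1: f(1, 1) = 0, so P lies on C.
Step 2: partial derivatives
  f_x(x, y) = 6*x**2 + y**2 + 1, f_y(x, y) = 2*x*y + 2*y + 1.
  f_x(P) = 8, f_y(P) = 5 (gradient nonzero, so P is smooth).
Step 3: tangent line at P: 8·(x − 1) + 5·(y − 1) = 0.
Expanding: 8*x + 5*y - 13 = 0.


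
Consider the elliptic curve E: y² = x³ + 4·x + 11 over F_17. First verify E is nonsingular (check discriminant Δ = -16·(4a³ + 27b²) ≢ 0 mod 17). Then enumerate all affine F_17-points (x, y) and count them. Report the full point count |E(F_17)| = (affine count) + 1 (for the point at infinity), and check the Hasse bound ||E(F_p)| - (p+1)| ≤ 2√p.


Affine points = {(1, 4), (1, 13), (3, 4), (3, 13), (6, 8), (6, 9), (7, 5), (7, 12), (11, 3), (11, 14), (12, 6), (12, 11), (13, 4), (13, 13)}; affine count = 14; |E(F_17)| = 15.

Discriminant check: Δ ∝ 4a³ + 27b² = 4·4³ + 27·11² = 4·64 + 27·121 ≡ 4 (mod 17). Nonzero ⇒ E is nonsingular.
For each x ∈ F_17, compute rhs = x³ + 4·x + 11 mod 17, then count y ∈ F_17 with y² ≡ rhs.
  x = 0: rhs = 11, matching y values: none (0 points).
  x = 1: rhs = 16, matching y values: 4, 13 (2 points).
  x = 2: rhs = 10, matching y values: none (0 points).
  x = 3: rhs = 16, matching y values: 4, 13 (2 points).
  x = 4: rhs = 6, matching y values: none (0 points).
  x = 5: rhs = 3, matching y values: none (0 points).
  x = 6: rhs = 13, matching y values: 8, 9 (2 points).
  x = 7: rhs = 8, matching y values: 5, 12 (2 points).
  x = 8: rhs = 11, matching y values: none (0 points).
  x = 9: rhs = 11, matching y values: none (0 points).
  x = 10: rhs = 14, matching y values: none (0 points).
  x = 11: rhs = 9, matching y values: 3, 14 (2 points).
  x = 12: rhs = 2, matching y values: 6, 11 (2 points).
  x = 13: rhs = 16, matching y values: 4, 13 (2 points).
  x = 14: rhs = 6, matching y values: none (0 points).
  x = 15: rhs = 12, matching y values: none (0 points).
  x = 16: rhs = 6, matching y values: none (0 points).
Total affine count: 14.
Full point count |E(F_17)| = 14 + 1 = 15.
Hasse bound: |15 − (17+1)| = |-3| = 3 ≤ 2√17 ≈ 8.2462 ✓.


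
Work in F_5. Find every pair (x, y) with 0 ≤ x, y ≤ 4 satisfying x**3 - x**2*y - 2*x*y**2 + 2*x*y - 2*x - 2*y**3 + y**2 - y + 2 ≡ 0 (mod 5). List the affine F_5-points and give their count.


Affine F_5-points: {(0, 1), (2, 1), (4, 1)}; count = 3.

For each of the 25 pairs (x, y) ∈ F_5², evaluate f(x, y) mod 5. Record the zeros.
  x = 0: [0↦2, 1↦0, 2↦3, 3↦4, 4↦1]  zeros at y ∈ {1}
  x = 1: [0↦1, 1↦3, 2↦1, 3↦3, 4↦2]  zeros at y ∈ ∅
  x = 2: [0↦1, 1↦0, 2↦1, 3↦2, 4↦1]  zeros at y ∈ {1}
  x = 3: [0↦3, 1↦2, 2↦4, 3↦2, 4↦4]  zeros at y ∈ ∅
  x = 4: [0↦3, 1↦0, 2↦1, 3↦4, 4↦2]  zeros at y ∈ {1}
Collecting zeros: affine points = {(0, 1), (2, 1), (4, 1)}.
Total count |C(F_5)_aff| = 3.


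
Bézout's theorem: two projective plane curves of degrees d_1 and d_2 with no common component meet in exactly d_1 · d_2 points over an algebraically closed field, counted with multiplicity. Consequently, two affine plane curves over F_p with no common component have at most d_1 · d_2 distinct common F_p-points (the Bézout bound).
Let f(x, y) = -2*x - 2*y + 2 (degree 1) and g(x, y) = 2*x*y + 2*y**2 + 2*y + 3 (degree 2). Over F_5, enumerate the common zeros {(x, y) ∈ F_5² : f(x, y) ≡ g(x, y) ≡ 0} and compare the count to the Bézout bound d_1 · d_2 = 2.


Common zeros: {(3, 3)}; count = 1; Bézout bound = 2.

deg(f) = 1, deg(g) = 2, so Bézout bound = 2.
Scan x ∈ F_5. For each x, list the y ∈ F_5 with f(x, y) ≡ 0 and those with g(x, y) ≡ 0 (mod 5); the common zeros in that column are the intersection.
  x = 0: f ≡ 0 at y ∈ {1}; g ≡ 0 at y ∈ {2}; common: ∅.
  x = 1: f ≡ 0 at y ∈ {0}; g ≡ 0 at y ∈ ∅; common: ∅.
  x = 2: f ≡ 0 at y ∈ {4}; g ≡ 0 at y ∈ ∅; common: ∅.
  x = 3: f ≡ 0 at y ∈ {3}; g ≡ 0 at y ∈ {3}; common: {3}.
  x = 4: f ≡ 0 at y ∈ {2}; g ≡ 0 at y ∈ {1, 4}; common: ∅.
Collecting: common zeros = {(3, 3)}, so the count is 1.
Comparison with the Bézout bound: 1 ≤ 2 = deg(f)·deg(g), as expected for curves with no common component (the affine F_5-count falls short of the bound because intersections may lie at infinity, over extension fields, or carry multiplicity).


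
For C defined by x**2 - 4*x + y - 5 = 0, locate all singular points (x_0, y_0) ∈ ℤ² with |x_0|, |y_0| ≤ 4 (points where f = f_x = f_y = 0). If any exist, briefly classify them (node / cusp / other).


No singular points in the scanned grid; C is smooth there.

Compute partial derivatives:
  f_x = 2*x - 4.
  f_y = 1.
f_y = 1 is a nonzero constant, so f_y never vanishes: no point (x, y) can satisfy f = f_x = f_y = 0. In particular no (x, y) ∈ {−4, ..., 4}² is singular; the curve is smooth.


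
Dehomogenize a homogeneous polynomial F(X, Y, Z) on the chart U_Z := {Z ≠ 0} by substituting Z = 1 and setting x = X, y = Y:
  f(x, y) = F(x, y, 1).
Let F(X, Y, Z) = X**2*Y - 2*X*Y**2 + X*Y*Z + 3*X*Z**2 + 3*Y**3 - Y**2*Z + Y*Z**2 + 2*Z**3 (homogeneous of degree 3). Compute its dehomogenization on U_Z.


f(x, y) = x**2*y - 2*x*y**2 + x*y + 3*x + 3*y**3 - y**2 + y + 2

On U_Z we set Z = 1. Each monomial c·X^i·Y^j·Z^k in F becomes c·x^i·y^j·1^k = c·x^i·y^j.
Substituting Z = 1: F(X, Y, 1) = x**2*y - 2*x*y**2 + x*y + 3*x + 3*y**3 - y**2 + y + 2.
Note: deg(f) ≤ deg(F) = 3; strict inequality happens when F is divisible by Z (lost terms).


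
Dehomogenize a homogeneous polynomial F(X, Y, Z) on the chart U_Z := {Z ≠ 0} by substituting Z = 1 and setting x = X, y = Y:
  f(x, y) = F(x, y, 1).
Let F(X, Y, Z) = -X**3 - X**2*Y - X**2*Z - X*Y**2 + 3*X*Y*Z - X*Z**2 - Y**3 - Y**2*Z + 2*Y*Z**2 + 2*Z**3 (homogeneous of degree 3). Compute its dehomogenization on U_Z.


f(x, y) = -x**3 - x**2*y - x**2 - x*y**2 + 3*x*y - x - y**3 - y**2 + 2*y + 2

On U_Z we set Z = 1. Each monomial c·X^i·Y^j·Z^k in F becomes c·x^i·y^j·1^k = c·x^i·y^j.
Substituting Z = 1: F(X, Y, 1) = -x**3 - x**2*y - x**2 - x*y**2 + 3*x*y - x - y**3 - y**2 + 2*y + 2.
Note: deg(f) ≤ deg(F) = 3; strict inequality happens when F is divisible by Z (lost terms).


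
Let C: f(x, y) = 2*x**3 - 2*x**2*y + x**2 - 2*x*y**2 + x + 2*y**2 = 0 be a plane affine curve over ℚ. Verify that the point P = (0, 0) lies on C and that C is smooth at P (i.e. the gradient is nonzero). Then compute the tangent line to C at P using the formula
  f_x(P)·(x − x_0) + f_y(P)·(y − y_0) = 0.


Tangent line at P: x = 0.

Step 1: f(0, 0) = 0, so P lies on C.
Step 2: partial derivatives
  f_x(x, y) = 6*x**2 - 4*x*y + 2*x - 2*y**2 + 1, f_y(x, y) = -2*x**2 - 4*x*y + 4*y.
  f_x(P) = 1, f_y(P) = 0 (gradient nonzero, so P is smooth).
Step 3: tangent line at P: 1·(x − 0) + 0·(y − 0) = 0.
Expanding: x = 0.


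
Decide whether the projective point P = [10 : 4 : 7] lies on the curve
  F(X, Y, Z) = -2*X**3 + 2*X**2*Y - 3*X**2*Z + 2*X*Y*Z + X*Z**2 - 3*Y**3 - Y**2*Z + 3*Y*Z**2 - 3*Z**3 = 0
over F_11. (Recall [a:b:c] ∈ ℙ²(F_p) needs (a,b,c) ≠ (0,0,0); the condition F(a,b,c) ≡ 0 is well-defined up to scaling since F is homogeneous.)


F(10,4,7) ≡ 8 (mod 11); P is NOT on the curve.

Evaluate F(10, 4, 7) term-by-term (mod 11).
  -2*X**3 ↦ -2·1000·1·1 = -2000
  2*X**2*Y ↦ 2·100·4·1 = 800
  -3*X**2*Z ↦ -3·100·1·7 = -2100
  2*X*Y*Z ↦ 2·10·4·7 = 560
  X*Z**2 ↦ 1·10·1·49 = 490
  -3*Y**3 ↦ -3·1·64·1 = -192
  -Y**2*Z ↦ -1·1·16·7 = -112
  3*Y*Z**2 ↦ 3·1·4·49 = 588
  -3*Z**3 ↦ -3·1·1·343 = -1029
Sum: F(10, 4, 7) = (-2000) + (800) + (-2100) + (560) + (490) + (-192) + (-112) + (588) + (-1029) = -2995.
Reducing mod 11: -2995 ≡ 8 (mod 11).
Since F(a, b, c) ≡ 8 ≠ 0 (mod 11), P does NOT lie on the curve.


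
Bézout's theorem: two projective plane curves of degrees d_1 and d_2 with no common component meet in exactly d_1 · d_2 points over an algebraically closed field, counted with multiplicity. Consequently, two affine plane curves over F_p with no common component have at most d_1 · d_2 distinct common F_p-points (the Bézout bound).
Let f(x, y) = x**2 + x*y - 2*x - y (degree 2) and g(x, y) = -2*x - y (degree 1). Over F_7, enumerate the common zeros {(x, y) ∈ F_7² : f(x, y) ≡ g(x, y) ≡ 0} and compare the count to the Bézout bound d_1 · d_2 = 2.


Common zeros: {(0, 0)}; count = 1; Bézout bound = 2.

deg(f) = 2, deg(g) = 1, so Bézout bound = 2.
Scan x ∈ F_7. For each x, list the y ∈ F_7 with f(x, y) ≡ 0 and those with g(x, y) ≡ 0 (mod 7); the common zeros in that column are the intersection.
  x = 0: f ≡ 0 at y ∈ {0}; g ≡ 0 at y ∈ {0}; common: {0}.
  x = 1: f ≡ 0 at y ∈ ∅; g ≡ 0 at y ∈ {5}; common: ∅.
  x = 2: f ≡ 0 at y ∈ {0}; g ≡ 0 at y ∈ {3}; common: ∅.
  x = 3: f ≡ 0 at y ∈ {2}; g ≡ 0 at y ∈ {1}; common: ∅.
  x = 4: f ≡ 0 at y ∈ {2}; g ≡ 0 at y ∈ {6}; common: ∅.
  x = 5: f ≡ 0 at y ∈ {5}; g ≡ 0 at y ∈ {4}; common: ∅.
  x = 6: f ≡ 0 at y ∈ {5}; g ≡ 0 at y ∈ {2}; common: ∅.
Collecting: common zeros = {(0, 0)}, so the count is 1.
Comparison with the Bézout bound: 1 ≤ 2 = deg(f)·deg(g), as expected for curves with no common component (the affine F_7-count falls short of the bound because intersections may lie at infinity, over extension fields, or carry multiplicity).
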